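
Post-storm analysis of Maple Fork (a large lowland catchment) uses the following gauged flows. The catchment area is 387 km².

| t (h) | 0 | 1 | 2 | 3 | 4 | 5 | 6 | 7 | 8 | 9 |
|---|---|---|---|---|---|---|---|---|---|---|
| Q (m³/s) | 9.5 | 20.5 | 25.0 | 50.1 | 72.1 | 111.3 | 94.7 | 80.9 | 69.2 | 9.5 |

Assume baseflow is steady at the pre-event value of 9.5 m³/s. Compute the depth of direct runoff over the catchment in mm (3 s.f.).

d ≈ 4.17 mm

Direct runoff: 0.0, 11.0, 15.5, 40.6, 62.6, 101.8, 85.2, 71.4, 59.7, 0.0 m³/s; ΣQ_DR = 447.8 m³/s.
V = ΣQ_DR · Δt = 447.8 × 3600 s = 1.612 × 10^6 m³.
Over A = 387 km², depth = V / A = 4.17 mm.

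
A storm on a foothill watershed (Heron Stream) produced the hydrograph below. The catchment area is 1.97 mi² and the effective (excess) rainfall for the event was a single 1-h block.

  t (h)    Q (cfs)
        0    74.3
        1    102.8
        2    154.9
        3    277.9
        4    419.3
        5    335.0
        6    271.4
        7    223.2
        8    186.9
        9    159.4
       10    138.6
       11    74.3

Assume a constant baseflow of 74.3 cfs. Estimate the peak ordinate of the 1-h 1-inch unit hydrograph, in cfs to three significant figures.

U_p ≈ 287 cfs

Direct runoff: 0.0, 28.5, 80.6, 203.6, 345.0, 260.7, 197.1, 148.9, 112.6, 85.1, 64.3, 0.0 cfs; ΣQ_DR = 1526 cfs, peak = 345.0 cfs.
Runoff depth d = ΣQ_DR·Δt / A = 1526 × 3600 / (1.97 mi²) = 1.201 in.
The 1-inch UH is the DRH scaled by (1 in)/d, so U_p = 345.0 × 1/1.201 = 287 cfs.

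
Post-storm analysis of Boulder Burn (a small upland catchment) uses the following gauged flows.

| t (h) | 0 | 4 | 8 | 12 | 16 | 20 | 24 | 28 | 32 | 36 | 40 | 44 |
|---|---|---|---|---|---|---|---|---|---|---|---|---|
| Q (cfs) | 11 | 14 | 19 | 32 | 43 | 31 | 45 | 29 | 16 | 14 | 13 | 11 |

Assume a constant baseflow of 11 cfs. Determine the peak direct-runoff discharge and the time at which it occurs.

Subtracting baseflow gives direct-runoff ordinates: 0.0, 3.0, 8.0, 21.0, 32.0, 20.0, 34.0, 18.0, 5.0, 3.0, 2.0, 0.0 cfs.
The maximum is 34.0 cfs, occurring at the reading for t = 24 h.

Q_p = 34.0 cfs at t = 24 h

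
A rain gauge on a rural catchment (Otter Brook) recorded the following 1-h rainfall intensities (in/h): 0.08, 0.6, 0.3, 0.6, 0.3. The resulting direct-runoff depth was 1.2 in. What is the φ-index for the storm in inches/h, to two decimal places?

φ ≈ 0.15 in/h

Only the 4 blocks with intensity above φ contribute runoff: 0.6, 0.3, 0.6, 0.3 in/h.
Σ(I−φ)·Δt = d  ⇒  (0.6+0.3+0.6+0.3 − 4φ)·1 = 1.2
φ = (1.800 − 1.2/1) / 4 = 0.15 in/h.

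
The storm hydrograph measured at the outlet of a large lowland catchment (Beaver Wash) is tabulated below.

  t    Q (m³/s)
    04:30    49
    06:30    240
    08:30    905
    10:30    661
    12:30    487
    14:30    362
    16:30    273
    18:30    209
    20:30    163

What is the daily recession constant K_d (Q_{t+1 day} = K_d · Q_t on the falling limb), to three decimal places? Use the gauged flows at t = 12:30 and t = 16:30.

K_d ≈ 0.031

Between t = 12:30 and t = 16:30 the flow falls from 487 to 273 m³/s over 2×2 h = 4 h.
Per-interval ratio K = (273/487)^(1/2) = 0.7487; K_d = K^(24/2) = 0.031.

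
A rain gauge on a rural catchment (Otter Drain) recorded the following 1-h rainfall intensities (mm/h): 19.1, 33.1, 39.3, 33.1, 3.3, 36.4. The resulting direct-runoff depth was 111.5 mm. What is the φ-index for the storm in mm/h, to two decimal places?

φ ≈ 9.90 mm/h

Only the 5 blocks with intensity above φ contribute runoff: 19.1, 33.1, 39.3, 33.1, 36.4 mm/h.
Σ(I−φ)·Δt = d  ⇒  (19.1+33.1+39.3+33.1+36.4 − 5φ)·1 = 111.5
φ = (161.0 − 111.5/1) / 5 = 9.90 mm/h.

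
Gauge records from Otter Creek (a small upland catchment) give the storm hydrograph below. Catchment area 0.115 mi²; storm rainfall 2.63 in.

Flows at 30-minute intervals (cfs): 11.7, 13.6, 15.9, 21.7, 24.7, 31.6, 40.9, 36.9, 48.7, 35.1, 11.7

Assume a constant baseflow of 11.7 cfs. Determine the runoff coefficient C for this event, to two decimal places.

ΣQ_DR = 163.8 cfs; V = ΣQ_DR·Δt = 2.948 × 10^5 ft³.
Runoff depth d = V / A = 1.104 in.
C = d / P = 1.104 / 2.63 = 0.42.

C ≈ 0.42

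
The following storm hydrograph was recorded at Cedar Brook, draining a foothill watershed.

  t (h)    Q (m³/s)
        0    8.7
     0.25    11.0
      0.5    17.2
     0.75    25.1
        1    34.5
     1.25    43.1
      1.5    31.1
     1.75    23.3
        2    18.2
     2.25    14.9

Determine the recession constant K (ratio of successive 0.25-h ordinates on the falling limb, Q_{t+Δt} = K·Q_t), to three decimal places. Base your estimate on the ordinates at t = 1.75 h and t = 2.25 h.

Using the recession-limb readings at t = 1.75 h and t = 2.25 h: Q falls from 23.3 to 14.9 m³/s over 2 intervals.
K = (Q₂/Q₁)^(1/2) = (14.9/23.3)^(1/2) = 0.800.

K ≈ 0.800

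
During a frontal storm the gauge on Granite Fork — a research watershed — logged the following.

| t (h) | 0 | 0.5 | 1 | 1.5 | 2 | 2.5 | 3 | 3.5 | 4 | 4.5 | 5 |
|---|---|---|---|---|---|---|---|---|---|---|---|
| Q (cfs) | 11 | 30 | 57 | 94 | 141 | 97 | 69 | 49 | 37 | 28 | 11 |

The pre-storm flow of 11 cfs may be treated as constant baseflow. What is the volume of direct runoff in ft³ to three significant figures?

Direct-runoff ordinates (Q − Q_b): 0.0, 19.0, 46.0, 83.0, 130.0, 86.0, 58.0, 38.0, 26.0, 17.0, 0.0 cfs.
ΣQ_DR = 503.0 cfs.
With Δt = 0.5 h = 1800 s, V = ΣQ_DR · Δt = 503.0 × 1800 = 9.05 × 10^5 ft³.

V ≈ 9.05 × 10^5 ft³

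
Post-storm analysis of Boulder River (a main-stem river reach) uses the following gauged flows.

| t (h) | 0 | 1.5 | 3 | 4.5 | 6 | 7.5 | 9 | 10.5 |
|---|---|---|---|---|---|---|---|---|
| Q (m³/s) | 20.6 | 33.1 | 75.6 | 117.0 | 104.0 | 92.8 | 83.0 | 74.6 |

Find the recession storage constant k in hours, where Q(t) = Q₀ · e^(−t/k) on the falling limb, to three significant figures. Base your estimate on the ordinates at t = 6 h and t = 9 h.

On the falling limb, Q drops from 104.0 to 83.0 m³/s between t = 6 h and t = 9 h (Δt = 3 h).
k = −Δt / ln(Q₂/Q₁) = −3 / ln(83.0/104.0) = 13.3 h.

k ≈ 13.3 h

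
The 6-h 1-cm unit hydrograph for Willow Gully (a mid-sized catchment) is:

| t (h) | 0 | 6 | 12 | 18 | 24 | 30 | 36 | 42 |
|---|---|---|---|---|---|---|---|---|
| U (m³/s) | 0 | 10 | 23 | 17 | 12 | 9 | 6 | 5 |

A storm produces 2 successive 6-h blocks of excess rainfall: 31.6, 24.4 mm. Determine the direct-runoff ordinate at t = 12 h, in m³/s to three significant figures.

Q ≈ 97.1 m³/s

By discrete convolution, Q_j = Σ (P_i / 10 mm) · U_{j−i}.
At t = 12 h (j=2): Q = (31.6/10)·23 + (24.4/10)·10 = 97.1 m³/s.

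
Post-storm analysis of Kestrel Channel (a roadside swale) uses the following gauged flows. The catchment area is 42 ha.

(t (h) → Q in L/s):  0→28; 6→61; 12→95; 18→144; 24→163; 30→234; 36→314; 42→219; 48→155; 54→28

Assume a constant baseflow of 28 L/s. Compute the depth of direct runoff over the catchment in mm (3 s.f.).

d ≈ 59.7 mm

Direct runoff: 0.0, 33.0, 67.0, 116.0, 135.0, 206.0, 286.0, 191.0, 127.0, 0.0 L/s; ΣQ_DR = 1161 L/s.
V = ΣQ_DR · Δt = 1161 × 21600 s = 2.508 × 10^7 L.
Over A = 42 ha, depth = V / A = 59.7 mm.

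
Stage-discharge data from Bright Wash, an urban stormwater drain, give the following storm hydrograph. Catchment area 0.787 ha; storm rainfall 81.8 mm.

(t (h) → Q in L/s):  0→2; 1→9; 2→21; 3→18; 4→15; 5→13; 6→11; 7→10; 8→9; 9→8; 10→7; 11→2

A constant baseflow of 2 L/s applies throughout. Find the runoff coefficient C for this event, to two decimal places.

C ≈ 0.56

ΣQ_DR = 101.0 L/s; V = ΣQ_DR·Δt = 3.636 × 10^5 L.
Runoff depth d = V / A = 46.20 mm.
C = d / P = 46.20 / 81.8 = 0.56.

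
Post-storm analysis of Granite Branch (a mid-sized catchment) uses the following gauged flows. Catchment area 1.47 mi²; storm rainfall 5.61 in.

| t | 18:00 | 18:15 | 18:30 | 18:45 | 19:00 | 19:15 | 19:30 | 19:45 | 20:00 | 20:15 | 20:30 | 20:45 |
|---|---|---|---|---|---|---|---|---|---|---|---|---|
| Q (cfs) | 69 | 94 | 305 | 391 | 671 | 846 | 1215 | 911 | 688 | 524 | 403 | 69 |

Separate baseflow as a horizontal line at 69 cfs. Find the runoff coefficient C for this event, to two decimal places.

C ≈ 0.25

ΣQ_DR = 5358 cfs; V = ΣQ_DR·Δt = 4.822 × 10^6 ft³.
Runoff depth d = V / A = 1.412 in.
C = d / P = 1.412 / 5.61 = 0.25.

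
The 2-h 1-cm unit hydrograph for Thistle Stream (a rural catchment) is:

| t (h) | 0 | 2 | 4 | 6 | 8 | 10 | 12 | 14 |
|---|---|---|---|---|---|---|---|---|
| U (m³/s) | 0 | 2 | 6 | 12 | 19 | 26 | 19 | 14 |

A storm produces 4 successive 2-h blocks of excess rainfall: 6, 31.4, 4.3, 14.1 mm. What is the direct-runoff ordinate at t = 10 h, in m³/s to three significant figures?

Q ≈ 88.9 m³/s

By discrete convolution, Q_j = Σ (P_i / 10 mm) · U_{j−i}.
At t = 10 h (j=5): Q = (6/10)·26 + (31.4/10)·19 + (4.3/10)·12 + (14.1/10)·6 = 88.9 m³/s.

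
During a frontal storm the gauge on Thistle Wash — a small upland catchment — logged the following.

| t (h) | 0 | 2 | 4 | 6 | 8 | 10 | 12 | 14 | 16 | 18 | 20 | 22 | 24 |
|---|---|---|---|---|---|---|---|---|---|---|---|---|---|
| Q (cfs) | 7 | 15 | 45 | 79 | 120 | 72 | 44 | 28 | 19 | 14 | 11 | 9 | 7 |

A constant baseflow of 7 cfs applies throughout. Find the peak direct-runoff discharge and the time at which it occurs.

Subtracting baseflow gives direct-runoff ordinates: 0.0, 8.0, 38.0, 72.0, 113.0, 65.0, 37.0, 21.0, 12.0, 7.0, 4.0, 2.0, 0.0 cfs.
The maximum is 113.0 cfs, occurring at the reading for t = 8 h.

Q_p = 113.0 cfs at t = 8 h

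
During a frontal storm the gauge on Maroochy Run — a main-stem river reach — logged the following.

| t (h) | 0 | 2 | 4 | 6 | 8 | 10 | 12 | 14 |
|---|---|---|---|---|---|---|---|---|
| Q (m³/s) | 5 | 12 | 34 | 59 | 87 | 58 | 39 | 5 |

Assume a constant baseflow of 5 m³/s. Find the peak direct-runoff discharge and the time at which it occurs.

Q_p = 82.0 m³/s at t = 8 h

Subtracting baseflow gives direct-runoff ordinates: 0.0, 7.0, 29.0, 54.0, 82.0, 53.0, 34.0, 0.0 m³/s.
The maximum is 82.0 m³/s, occurring at the reading for t = 8 h.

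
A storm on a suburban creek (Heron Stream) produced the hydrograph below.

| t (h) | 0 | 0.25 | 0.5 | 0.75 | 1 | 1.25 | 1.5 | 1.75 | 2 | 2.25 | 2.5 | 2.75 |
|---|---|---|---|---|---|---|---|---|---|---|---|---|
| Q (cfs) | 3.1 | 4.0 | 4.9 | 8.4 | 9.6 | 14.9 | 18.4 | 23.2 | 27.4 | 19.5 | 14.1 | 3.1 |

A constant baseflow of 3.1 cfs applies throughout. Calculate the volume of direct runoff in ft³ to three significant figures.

V ≈ 1.02 × 10^5 ft³

Direct-runoff ordinates (Q − Q_b): 0.0, 0.9, 1.8, 5.3, 6.5, 11.8, 15.3, 20.1, 24.3, 16.4, 11.0, 0.0 cfs.
ΣQ_DR = 113.4 cfs.
With Δt = 0.25 h = 900 s, V = ΣQ_DR · Δt = 113.4 × 900 = 1.02 × 10^5 ft³.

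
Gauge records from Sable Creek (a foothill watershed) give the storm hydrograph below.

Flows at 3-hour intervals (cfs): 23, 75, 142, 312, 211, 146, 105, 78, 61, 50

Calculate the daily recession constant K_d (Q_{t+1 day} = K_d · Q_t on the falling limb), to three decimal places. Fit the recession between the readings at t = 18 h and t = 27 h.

Between t = 18 h and t = 27 h the flow falls from 105 to 50 cfs over 3×3 h = 9 h.
Per-interval ratio K = (50/105)^(1/3) = 0.7809; K_d = K^(24/3) = 0.138.

K_d ≈ 0.138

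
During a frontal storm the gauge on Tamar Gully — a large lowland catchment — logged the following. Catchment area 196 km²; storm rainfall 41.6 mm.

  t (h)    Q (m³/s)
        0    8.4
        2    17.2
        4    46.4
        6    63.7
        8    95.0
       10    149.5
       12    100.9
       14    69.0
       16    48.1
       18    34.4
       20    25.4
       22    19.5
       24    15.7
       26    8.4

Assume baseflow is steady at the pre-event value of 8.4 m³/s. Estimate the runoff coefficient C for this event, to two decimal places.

C ≈ 0.52

ΣQ_DR = 584.0 m³/s; V = ΣQ_DR·Δt = 4.205 × 10^6 m³.
Runoff depth d = V / A = 21.45 mm.
C = d / P = 21.45 / 41.6 = 0.52.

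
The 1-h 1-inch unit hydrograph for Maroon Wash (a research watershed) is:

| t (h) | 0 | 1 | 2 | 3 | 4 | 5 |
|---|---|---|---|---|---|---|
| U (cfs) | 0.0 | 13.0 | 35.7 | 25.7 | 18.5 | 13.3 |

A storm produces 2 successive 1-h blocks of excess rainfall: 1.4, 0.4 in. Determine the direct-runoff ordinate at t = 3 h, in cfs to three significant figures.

Q ≈ 50.3 cfs

By discrete convolution, Q_j = Σ (P_i / 1 in) · U_{j−i}.
At t = 3 h (j=3): Q = (1.4/1)·25.7 + (0.4/1)·35.7 = 50.3 cfs.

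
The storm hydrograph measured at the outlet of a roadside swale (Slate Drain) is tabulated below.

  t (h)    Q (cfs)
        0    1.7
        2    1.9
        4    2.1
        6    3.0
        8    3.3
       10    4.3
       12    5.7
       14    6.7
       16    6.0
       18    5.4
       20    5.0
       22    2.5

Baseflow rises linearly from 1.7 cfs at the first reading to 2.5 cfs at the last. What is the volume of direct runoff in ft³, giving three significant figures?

V ≈ 1.61 × 10^5 ft³

Direct-runoff ordinates (Q − Q_b): 0.00, 0.13, 0.25, 1.08, 1.31, 2.24, 3.56, 4.49, 3.72, 3.05, 2.57, 0.00 cfs.
ΣQ_DR = 22.40 cfs.
With Δt = 2 h = 7200 s, V = ΣQ_DR · Δt = 22.40 × 7200 = 1.61 × 10^5 ft³.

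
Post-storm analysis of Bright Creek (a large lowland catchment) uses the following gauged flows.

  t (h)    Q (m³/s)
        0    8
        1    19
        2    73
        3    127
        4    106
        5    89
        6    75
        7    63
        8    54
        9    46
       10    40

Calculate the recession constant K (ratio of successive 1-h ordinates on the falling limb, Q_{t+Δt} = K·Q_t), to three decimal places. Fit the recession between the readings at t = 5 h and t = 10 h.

K ≈ 0.852

Using the recession-limb readings at t = 5 h and t = 10 h: Q falls from 89 to 40 m³/s over 5 intervals.
K = (Q₂/Q₁)^(1/5) = (40/89)^(1/5) = 0.852.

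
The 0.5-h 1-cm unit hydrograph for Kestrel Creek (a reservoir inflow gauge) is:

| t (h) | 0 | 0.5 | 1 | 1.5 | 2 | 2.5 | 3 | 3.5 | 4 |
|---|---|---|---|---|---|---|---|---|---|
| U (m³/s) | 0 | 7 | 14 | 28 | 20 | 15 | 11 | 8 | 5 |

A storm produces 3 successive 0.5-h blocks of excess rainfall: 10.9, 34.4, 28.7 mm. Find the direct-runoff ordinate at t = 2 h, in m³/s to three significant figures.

Q ≈ 158 m³/s

By discrete convolution, Q_j = Σ (P_i / 10 mm) · U_{j−i}.
At t = 2 h (j=4): Q = (10.9/10)·20 + (34.4/10)·28 + (28.7/10)·14 = 158 m³/s.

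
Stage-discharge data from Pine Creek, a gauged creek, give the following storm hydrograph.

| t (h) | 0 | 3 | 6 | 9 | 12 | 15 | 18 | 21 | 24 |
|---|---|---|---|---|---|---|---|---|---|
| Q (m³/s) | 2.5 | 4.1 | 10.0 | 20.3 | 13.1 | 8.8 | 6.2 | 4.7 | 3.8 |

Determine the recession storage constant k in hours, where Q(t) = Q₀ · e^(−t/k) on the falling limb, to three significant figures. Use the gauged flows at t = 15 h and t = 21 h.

k ≈ 9.57 h

On the falling limb, Q drops from 8.8 to 4.7 m³/s between t = 15 h and t = 21 h (Δt = 6 h).
k = −Δt / ln(Q₂/Q₁) = −6 / ln(4.7/8.8) = 9.57 h.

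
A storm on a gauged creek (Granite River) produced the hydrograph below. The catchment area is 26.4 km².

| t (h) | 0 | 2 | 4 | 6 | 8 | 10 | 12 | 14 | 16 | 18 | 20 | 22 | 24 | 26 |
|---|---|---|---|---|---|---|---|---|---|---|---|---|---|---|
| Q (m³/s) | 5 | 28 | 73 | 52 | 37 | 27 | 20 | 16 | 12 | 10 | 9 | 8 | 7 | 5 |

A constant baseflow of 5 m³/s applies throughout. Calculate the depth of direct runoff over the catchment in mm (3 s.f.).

d ≈ 65.2 mm

Direct runoff: 0.0, 23.0, 68.0, 47.0, 32.0, 22.0, 15.0, 11.0, 7.0, 5.0, 4.0, 3.0, 2.0, 0.0 m³/s; ΣQ_DR = 239.0 m³/s.
V = ΣQ_DR · Δt = 239.0 × 7200 s = 1.721 × 10^6 m³.
Over A = 26.4 km², depth = V / A = 65.2 mm.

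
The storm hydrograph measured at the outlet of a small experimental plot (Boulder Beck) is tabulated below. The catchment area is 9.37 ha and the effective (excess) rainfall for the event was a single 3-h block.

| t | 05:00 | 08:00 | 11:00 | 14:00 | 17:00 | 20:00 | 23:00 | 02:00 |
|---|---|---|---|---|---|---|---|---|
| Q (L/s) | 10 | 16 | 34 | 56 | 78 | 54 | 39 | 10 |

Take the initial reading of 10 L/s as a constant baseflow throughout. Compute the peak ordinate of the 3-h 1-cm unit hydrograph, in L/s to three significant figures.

U_p ≈ 27.2 L/s

Direct runoff: 0.0, 6.0, 24.0, 46.0, 68.0, 44.0, 29.0, 0.0 L/s; ΣQ_DR = 217.0 L/s, peak = 68.0 L/s.
Runoff depth d = ΣQ_DR·Δt / A = 217.0 × 10800 / (9.37 ha) = 25.01 mm.
The 1-cm UH is the DRH scaled by (10 mm)/d, so U_p = 68.0 × 10/25.01 = 27.2 L/s.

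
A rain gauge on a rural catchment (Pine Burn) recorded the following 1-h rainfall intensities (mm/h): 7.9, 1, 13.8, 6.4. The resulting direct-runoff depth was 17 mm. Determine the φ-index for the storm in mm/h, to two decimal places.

Only the 3 blocks with intensity above φ contribute runoff: 7.9, 13.8, 6.4 mm/h.
Σ(I−φ)·Δt = d  ⇒  (7.9+13.8+6.4 − 3φ)·1 = 17
φ = (28.10 − 17/1) / 3 = 3.70 mm/h.

φ ≈ 3.70 mm/h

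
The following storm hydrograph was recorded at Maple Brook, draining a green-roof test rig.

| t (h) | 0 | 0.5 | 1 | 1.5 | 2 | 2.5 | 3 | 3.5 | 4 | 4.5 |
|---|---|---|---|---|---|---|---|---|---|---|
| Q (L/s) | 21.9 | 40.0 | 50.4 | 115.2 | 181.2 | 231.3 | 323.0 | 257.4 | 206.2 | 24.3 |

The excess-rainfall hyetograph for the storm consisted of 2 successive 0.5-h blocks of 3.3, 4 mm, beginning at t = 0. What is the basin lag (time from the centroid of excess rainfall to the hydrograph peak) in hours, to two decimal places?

t_L ≈ 2.48 h

Centroid of excess rainfall: t_c = Σ P_i·t̄_i / ΣP_i = 0.5240 h (block centres at 0.25, 0.75 h).
Hydrograph peak occurs at t = 3 h, so basin lag t_L = 3 − 0.5240 = 2.48 h.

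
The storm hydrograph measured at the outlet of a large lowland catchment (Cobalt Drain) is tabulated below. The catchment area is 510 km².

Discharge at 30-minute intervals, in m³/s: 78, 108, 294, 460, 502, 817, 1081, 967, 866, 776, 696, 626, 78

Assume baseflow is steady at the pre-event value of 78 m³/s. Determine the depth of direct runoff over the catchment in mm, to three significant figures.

d ≈ 22.4 mm

Direct runoff: 0.0, 30.0, 216.0, 382.0, 424.0, 739.0, 1003.0, 889.0, 788.0, 698.0, 618.0, 548.0, 0.0 m³/s; ΣQ_DR = 6335 m³/s.
V = ΣQ_DR · Δt = 6335 × 1800 s = 1.140 × 10^7 m³.
Over A = 510 km², depth = V / A = 22.4 mm.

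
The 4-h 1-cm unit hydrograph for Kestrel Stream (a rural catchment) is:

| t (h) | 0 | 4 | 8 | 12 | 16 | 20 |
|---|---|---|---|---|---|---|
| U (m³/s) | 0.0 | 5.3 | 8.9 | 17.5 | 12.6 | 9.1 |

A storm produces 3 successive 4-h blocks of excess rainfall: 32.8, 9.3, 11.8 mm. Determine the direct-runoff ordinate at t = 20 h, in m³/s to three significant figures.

By discrete convolution, Q_j = Σ (P_i / 10 mm) · U_{j−i}.
At t = 20 h (j=5): Q = (32.8/10)·9.1 + (9.3/10)·12.6 + (11.8/10)·17.5 = 62.2 m³/s.

Q ≈ 62.2 m³/s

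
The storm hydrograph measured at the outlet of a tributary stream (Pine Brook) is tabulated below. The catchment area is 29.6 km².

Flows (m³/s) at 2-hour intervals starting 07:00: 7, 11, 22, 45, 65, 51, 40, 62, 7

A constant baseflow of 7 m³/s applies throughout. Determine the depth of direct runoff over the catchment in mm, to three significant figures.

Direct runoff: 0.0, 4.0, 15.0, 38.0, 58.0, 44.0, 33.0, 55.0, 0.0 m³/s; ΣQ_DR = 247.0 m³/s.
V = ΣQ_DR · Δt = 247.0 × 7200 s = 1.778 × 10^6 m³.
Over A = 29.6 km², depth = V / A = 60.1 mm.

d ≈ 60.1 mm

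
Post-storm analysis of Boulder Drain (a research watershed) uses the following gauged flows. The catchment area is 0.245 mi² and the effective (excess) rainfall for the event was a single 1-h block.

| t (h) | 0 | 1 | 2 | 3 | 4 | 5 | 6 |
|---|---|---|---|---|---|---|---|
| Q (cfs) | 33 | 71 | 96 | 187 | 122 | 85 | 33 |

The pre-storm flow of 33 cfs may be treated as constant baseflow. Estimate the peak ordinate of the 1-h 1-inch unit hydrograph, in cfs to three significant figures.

Direct runoff: 0.0, 38.0, 63.0, 154.0, 89.0, 52.0, 0.0 cfs; ΣQ_DR = 396.0 cfs, peak = 154.0 cfs.
Runoff depth d = ΣQ_DR·Δt / A = 396.0 × 3600 / (0.245 mi²) = 2.505 in.
The 1-inch UH is the DRH scaled by (1 in)/d, so U_p = 154.0 × 1/2.505 = 61.5 cfs.

U_p ≈ 61.5 cfs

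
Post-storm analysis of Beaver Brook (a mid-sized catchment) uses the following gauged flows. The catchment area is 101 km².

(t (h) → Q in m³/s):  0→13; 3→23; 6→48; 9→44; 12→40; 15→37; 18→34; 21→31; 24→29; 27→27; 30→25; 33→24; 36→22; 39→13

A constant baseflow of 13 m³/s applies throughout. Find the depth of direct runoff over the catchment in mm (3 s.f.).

d ≈ 24.4 mm

Direct runoff: 0.0, 10.0, 35.0, 31.0, 27.0, 24.0, 21.0, 18.0, 16.0, 14.0, 12.0, 11.0, 9.0, 0.0 m³/s; ΣQ_DR = 228.0 m³/s.
V = ΣQ_DR · Δt = 228.0 × 10800 s = 2.462 × 10^6 m³.
Over A = 101 km², depth = V / A = 24.4 mm.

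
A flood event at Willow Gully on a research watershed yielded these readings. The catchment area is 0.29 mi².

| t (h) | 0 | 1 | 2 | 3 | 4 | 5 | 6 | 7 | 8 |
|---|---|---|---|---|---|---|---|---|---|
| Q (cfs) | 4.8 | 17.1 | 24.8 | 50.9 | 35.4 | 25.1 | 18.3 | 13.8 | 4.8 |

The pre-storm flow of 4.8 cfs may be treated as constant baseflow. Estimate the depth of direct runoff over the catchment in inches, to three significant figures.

d ≈ 0.811 in

Direct runoff: 0.0, 12.3, 20.0, 46.1, 30.6, 20.3, 13.5, 9.0, 0.0 cfs; ΣQ_DR = 151.8 cfs.
V = ΣQ_DR · Δt = 151.8 × 3600 s = 5.465 × 10^5 ft³.
Over A = 0.29 mi², depth = V / A = 0.811 in.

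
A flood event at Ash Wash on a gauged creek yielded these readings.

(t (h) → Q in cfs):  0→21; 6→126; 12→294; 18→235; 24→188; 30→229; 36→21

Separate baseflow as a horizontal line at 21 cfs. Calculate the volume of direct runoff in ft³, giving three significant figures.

V ≈ 2.09 × 10^7 ft³

Direct-runoff ordinates (Q − Q_b): 0.0, 105.0, 273.0, 214.0, 167.0, 208.0, 0.0 cfs.
ΣQ_DR = 967.0 cfs.
With Δt = 6 h = 21600 s, V = ΣQ_DR · Δt = 967.0 × 21600 = 2.09 × 10^7 ft³.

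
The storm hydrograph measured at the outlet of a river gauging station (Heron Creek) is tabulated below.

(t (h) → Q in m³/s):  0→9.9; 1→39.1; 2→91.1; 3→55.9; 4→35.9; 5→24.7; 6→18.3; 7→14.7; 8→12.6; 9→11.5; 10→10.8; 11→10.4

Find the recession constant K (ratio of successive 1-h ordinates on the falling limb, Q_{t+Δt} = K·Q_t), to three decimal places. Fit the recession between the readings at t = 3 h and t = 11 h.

Using the recession-limb readings at t = 3 h and t = 11 h: Q falls from 55.9 to 10.4 m³/s over 8 intervals.
K = (Q₂/Q₁)^(1/8) = (10.4/55.9)^(1/8) = 0.810.

K ≈ 0.810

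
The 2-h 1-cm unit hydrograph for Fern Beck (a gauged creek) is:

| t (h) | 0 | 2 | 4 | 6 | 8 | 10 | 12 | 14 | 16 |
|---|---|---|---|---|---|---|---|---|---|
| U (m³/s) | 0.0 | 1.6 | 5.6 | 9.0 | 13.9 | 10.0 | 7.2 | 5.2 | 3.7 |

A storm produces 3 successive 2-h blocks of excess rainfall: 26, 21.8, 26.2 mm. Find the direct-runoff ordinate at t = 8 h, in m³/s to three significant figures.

By discrete convolution, Q_j = Σ (P_i / 10 mm) · U_{j−i}.
At t = 8 h (j=4): Q = (26/10)·13.9 + (21.8/10)·9.0 + (26.2/10)·5.6 = 70.4 m³/s.

Q ≈ 70.4 m³/s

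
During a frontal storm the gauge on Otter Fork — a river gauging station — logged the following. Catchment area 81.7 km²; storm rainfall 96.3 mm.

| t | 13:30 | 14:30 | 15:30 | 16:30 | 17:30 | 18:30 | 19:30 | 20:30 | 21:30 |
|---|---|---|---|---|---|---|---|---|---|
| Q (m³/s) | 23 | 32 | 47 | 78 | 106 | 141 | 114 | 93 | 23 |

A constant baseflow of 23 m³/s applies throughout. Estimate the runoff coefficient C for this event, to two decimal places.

ΣQ_DR = 450.0 m³/s; V = ΣQ_DR·Δt = 1.620 × 10^6 m³.
Runoff depth d = V / A = 19.83 mm.
C = d / P = 19.83 / 96.3 = 0.21.

C ≈ 0.21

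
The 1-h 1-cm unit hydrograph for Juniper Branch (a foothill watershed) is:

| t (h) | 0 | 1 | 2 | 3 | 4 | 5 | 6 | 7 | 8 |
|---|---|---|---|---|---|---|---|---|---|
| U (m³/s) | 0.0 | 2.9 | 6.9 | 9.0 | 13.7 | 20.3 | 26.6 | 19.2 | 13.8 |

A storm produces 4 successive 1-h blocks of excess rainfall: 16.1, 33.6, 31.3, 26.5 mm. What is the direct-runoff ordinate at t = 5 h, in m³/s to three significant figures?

By discrete convolution, Q_j = Σ (P_i / 10 mm) · U_{j−i}.
At t = 5 h (j=5): Q = (16.1/10)·20.3 + (33.6/10)·13.7 + (31.3/10)·9.0 + (26.5/10)·6.9 = 125 m³/s.

Q ≈ 125 m³/s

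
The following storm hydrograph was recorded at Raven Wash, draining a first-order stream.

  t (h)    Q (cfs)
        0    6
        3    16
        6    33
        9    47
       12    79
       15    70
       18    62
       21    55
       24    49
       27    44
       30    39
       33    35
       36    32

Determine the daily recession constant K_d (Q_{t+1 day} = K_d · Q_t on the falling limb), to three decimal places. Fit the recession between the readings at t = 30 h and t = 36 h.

K_d ≈ 0.453

Between t = 30 h and t = 36 h the flow falls from 39 to 32 cfs over 2×3 h = 6 h.
Per-interval ratio K = (32/39)^(1/2) = 0.9058; K_d = K^(24/3) = 0.453.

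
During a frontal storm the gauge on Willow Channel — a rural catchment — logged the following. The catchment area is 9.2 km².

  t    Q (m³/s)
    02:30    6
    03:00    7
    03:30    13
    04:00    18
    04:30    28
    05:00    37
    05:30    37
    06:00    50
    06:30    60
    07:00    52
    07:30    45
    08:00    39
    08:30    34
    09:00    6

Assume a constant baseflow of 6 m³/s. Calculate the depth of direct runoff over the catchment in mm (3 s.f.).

Direct runoff: 0.0, 1.0, 7.0, 12.0, 22.0, 31.0, 31.0, 44.0, 54.0, 46.0, 39.0, 33.0, 28.0, 0.0 m³/s; ΣQ_DR = 348.0 m³/s.
V = ΣQ_DR · Δt = 348.0 × 1800 s = 6.264 × 10^5 m³.
Over A = 9.2 km², depth = V / A = 68.1 mm.

d ≈ 68.1 mm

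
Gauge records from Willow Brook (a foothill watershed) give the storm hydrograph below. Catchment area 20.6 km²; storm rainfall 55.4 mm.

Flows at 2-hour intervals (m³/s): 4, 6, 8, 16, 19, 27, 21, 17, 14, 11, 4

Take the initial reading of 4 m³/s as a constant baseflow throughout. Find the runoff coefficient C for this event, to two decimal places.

C ≈ 0.65

ΣQ_DR = 103.0 m³/s; V = ΣQ_DR·Δt = 7.416 × 10^5 m³.
Runoff depth d = V / A = 36.00 mm.
C = d / P = 36.00 / 55.4 = 0.65.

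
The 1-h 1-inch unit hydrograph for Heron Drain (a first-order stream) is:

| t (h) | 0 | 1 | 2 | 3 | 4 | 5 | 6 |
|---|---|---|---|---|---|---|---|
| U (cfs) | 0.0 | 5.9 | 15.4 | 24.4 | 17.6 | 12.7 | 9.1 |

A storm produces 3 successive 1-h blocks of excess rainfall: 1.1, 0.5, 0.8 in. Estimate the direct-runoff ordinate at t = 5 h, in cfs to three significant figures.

By discrete convolution, Q_j = Σ (P_i / 1 in) · U_{j−i}.
At t = 5 h (j=5): Q = (1.1/1)·12.7 + (0.5/1)·17.6 + (0.8/1)·24.4 = 42.3 cfs.

Q ≈ 42.3 cfs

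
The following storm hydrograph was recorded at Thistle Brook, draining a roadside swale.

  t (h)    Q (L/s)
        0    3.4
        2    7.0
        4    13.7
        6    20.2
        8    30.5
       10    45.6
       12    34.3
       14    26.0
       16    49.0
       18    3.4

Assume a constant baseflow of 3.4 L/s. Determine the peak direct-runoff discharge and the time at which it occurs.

Q_p = 45.6 L/s at t = 16 h

Subtracting baseflow gives direct-runoff ordinates: 0.0, 3.6, 10.3, 16.8, 27.1, 42.2, 30.9, 22.6, 45.6, 0.0 L/s.
The maximum is 45.6 L/s, occurring at the reading for t = 16 h.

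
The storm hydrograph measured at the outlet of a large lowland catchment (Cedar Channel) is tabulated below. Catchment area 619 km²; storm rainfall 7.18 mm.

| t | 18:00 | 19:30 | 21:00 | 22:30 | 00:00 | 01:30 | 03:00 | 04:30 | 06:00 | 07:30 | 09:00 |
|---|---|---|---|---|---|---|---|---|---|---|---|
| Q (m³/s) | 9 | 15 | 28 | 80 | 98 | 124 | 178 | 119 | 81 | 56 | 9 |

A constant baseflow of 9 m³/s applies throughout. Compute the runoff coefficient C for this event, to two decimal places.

ΣQ_DR = 698.0 m³/s; V = ΣQ_DR·Δt = 3.769 × 10^6 m³.
Runoff depth d = V / A = 6.089 mm.
C = d / P = 6.089 / 7.18 = 0.85.

C ≈ 0.85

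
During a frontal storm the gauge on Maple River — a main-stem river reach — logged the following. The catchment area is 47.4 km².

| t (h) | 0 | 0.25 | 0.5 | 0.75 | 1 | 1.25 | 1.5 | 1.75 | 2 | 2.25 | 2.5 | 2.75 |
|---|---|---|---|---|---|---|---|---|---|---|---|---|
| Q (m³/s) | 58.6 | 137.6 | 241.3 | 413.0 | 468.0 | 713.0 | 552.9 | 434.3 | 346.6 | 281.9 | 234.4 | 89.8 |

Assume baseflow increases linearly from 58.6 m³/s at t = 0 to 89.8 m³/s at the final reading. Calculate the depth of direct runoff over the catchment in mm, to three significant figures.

d ≈ 58.5 mm

Direct runoff: 0.00, 76.16, 177.03, 345.89, 398.05, 640.22, 477.28, 355.85, 265.31, 197.77, 147.44, 0.00 m³/s; ΣQ_DR = 3081 m³/s.
V = ΣQ_DR · Δt = 3081 × 900 s = 2.773 × 10^6 m³.
Over A = 47.4 km², depth = V / A = 58.5 mm.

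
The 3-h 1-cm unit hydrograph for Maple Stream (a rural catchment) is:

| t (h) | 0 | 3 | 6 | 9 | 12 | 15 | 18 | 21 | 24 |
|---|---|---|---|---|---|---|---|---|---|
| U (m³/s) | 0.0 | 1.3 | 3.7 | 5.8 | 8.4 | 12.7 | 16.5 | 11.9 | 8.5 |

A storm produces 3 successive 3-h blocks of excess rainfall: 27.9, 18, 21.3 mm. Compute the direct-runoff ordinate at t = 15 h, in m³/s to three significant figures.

By discrete convolution, Q_j = Σ (P_i / 10 mm) · U_{j−i}.
At t = 15 h (j=5): Q = (27.9/10)·12.7 + (18/10)·8.4 + (21.3/10)·5.8 = 62.9 m³/s.

Q ≈ 62.9 m³/s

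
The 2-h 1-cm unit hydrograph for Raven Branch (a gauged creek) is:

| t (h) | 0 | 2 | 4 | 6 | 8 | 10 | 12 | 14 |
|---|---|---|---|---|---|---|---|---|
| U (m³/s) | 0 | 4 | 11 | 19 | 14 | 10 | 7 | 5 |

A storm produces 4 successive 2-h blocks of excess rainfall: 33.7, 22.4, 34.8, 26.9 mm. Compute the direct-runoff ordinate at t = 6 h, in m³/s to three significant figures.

Q ≈ 103 m³/s

By discrete convolution, Q_j = Σ (P_i / 10 mm) · U_{j−i}.
At t = 6 h (j=3): Q = (33.7/10)·19 + (22.4/10)·11 + (34.8/10)·4 + (26.9/10)·0 = 103 m³/s.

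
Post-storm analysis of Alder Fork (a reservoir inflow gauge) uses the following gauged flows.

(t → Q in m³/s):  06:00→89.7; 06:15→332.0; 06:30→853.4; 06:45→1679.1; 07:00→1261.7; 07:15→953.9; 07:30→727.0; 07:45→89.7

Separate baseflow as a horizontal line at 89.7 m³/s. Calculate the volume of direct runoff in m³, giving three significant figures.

V ≈ 4.74 × 10^6 m³

Direct-runoff ordinates (Q − Q_b): 0.0, 242.3, 763.7, 1589.4, 1172.0, 864.2, 637.3, 0.0 m³/s.
ΣQ_DR = 5269 m³/s.
With Δt = 0.25 h = 900 s, V = ΣQ_DR · Δt = 5269 × 900 = 4.74 × 10^6 m³.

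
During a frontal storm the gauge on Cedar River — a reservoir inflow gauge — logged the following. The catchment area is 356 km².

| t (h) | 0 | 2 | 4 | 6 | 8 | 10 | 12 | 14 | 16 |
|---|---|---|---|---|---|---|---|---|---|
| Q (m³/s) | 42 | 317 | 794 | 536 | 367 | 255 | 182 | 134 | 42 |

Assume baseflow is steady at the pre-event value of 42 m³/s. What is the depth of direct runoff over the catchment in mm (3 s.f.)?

Direct runoff: 0.0, 275.0, 752.0, 494.0, 325.0, 213.0, 140.0, 92.0, 0.0 m³/s; ΣQ_DR = 2291 m³/s.
V = ΣQ_DR · Δt = 2291 × 7200 s = 1.650 × 10^7 m³.
Over A = 356 km², depth = V / A = 46.3 mm.

d ≈ 46.3 mm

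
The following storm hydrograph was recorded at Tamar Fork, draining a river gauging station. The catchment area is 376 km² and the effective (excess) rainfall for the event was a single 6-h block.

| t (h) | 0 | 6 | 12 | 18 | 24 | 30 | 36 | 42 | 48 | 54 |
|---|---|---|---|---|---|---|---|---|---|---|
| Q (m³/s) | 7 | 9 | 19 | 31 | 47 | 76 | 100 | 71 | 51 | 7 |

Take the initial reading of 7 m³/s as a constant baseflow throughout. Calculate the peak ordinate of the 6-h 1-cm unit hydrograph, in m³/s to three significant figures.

Direct runoff: 0.0, 2.0, 12.0, 24.0, 40.0, 69.0, 93.0, 64.0, 44.0, 0.0 m³/s; ΣQ_DR = 348.0 m³/s, peak = 93.0 m³/s.
Runoff depth d = ΣQ_DR·Δt / A = 348.0 × 21600 / (376 km²) = 19.99 mm.
The 1-cm UH is the DRH scaled by (10 mm)/d, so U_p = 93.0 × 10/19.99 = 46.5 m³/s.

U_p ≈ 46.5 m³/s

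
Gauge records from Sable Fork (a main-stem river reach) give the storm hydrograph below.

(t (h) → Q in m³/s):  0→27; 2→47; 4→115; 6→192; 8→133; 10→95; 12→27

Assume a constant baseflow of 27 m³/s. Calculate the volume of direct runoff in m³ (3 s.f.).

V ≈ 3.22 × 10^6 m³

Direct-runoff ordinates (Q − Q_b): 0.0, 20.0, 88.0, 165.0, 106.0, 68.0, 0.0 m³/s.
ΣQ_DR = 447.0 m³/s.
With Δt = 2 h = 7200 s, V = ΣQ_DR · Δt = 447.0 × 7200 = 3.22 × 10^6 m³.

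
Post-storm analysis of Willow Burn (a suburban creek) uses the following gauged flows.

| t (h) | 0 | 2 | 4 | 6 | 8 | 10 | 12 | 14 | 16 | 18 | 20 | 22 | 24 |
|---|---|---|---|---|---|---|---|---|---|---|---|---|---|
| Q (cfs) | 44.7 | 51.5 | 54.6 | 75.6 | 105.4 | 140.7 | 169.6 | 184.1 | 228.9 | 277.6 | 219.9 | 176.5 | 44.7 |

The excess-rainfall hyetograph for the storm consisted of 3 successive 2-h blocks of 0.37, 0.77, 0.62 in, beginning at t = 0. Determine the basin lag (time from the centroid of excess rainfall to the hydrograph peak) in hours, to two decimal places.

Centroid of excess rainfall: t_c = Σ P_i·t̄_i / ΣP_i = 3.2841 h (block centres at 1, 3, 5 h).
Hydrograph peak occurs at t = 18 h, so basin lag t_L = 18 − 3.2841 = 14.72 h.

t_L ≈ 14.72 h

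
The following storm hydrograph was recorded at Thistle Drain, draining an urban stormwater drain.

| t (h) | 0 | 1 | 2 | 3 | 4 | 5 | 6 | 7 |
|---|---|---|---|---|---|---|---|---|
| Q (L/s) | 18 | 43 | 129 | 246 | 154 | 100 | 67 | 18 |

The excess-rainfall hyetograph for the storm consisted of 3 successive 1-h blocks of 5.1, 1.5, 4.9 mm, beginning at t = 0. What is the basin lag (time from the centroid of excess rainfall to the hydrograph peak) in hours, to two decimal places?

Centroid of excess rainfall: t_c = Σ P_i·t̄_i / ΣP_i = 1.4826 h (block centres at 0.5, 1.5, 2.5 h).
Hydrograph peak occurs at t = 3 h, so basin lag t_L = 3 − 1.4826 = 1.52 h.

t_L ≈ 1.52 h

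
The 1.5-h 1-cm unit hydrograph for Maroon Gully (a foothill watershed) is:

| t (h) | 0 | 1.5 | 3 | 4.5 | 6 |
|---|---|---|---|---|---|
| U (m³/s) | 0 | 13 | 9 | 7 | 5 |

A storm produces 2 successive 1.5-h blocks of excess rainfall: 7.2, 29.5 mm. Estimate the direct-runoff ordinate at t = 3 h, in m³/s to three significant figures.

Q ≈ 44.8 m³/s

By discrete convolution, Q_j = Σ (P_i / 10 mm) · U_{j−i}.
At t = 3 h (j=2): Q = (7.2/10)·9 + (29.5/10)·13 = 44.8 m³/s.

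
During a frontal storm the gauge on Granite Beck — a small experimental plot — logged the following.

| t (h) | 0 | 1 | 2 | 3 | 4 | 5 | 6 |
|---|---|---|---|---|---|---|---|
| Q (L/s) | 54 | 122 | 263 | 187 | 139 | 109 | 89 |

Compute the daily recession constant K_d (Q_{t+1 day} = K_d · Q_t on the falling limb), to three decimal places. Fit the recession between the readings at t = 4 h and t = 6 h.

Between t = 4 h and t = 6 h the flow falls from 139 to 89 L/s over 2×1 h = 2 h.
Per-interval ratio K = (89/139)^(1/2) = 0.8002; K_d = K^(24/1) = 0.005.

K_d ≈ 0.005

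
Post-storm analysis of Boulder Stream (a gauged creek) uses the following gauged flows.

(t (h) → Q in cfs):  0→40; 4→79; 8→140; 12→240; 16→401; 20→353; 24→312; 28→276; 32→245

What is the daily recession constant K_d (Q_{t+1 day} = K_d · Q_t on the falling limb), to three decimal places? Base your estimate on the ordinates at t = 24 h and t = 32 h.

K_d ≈ 0.484

Between t = 24 h and t = 32 h the flow falls from 312 to 245 cfs over 2×4 h = 8 h.
Per-interval ratio K = (245/312)^(1/2) = 0.8861; K_d = K^(24/4) = 0.484.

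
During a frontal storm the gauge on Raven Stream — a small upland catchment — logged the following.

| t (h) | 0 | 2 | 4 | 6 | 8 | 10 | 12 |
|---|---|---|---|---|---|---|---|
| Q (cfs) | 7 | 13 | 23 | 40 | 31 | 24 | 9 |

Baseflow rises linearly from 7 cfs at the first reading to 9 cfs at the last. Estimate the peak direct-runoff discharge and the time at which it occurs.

Subtracting baseflow gives direct-runoff ordinates: 0.00, 5.67, 15.33, 32.00, 22.67, 15.33, 0.00 cfs.
The maximum is 32.00 cfs, occurring at the reading for t = 6 h.

Q_p = 32.00 cfs at t = 6 h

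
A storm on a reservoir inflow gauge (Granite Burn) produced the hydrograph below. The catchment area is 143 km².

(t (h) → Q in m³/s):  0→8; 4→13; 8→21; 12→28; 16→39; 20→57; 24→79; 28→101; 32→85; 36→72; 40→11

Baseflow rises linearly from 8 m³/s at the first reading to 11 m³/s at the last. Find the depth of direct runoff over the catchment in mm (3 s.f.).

Direct runoff: 0.00, 4.70, 12.40, 19.10, 29.80, 47.50, 69.20, 90.90, 74.60, 61.30, 0.00 m³/s; ΣQ_DR = 409.5 m³/s.
V = ΣQ_DR · Δt = 409.5 × 14400 s = 5.897 × 10^6 m³.
Over A = 143 km², depth = V / A = 41.2 mm.

d ≈ 41.2 mm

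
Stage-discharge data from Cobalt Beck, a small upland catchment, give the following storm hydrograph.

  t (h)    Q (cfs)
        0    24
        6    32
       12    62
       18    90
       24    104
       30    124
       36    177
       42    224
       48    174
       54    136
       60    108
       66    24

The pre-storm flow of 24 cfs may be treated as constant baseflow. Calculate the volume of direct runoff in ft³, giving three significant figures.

V ≈ 2.14 × 10^7 ft³

Direct-runoff ordinates (Q − Q_b): 0.0, 8.0, 38.0, 66.0, 80.0, 100.0, 153.0, 200.0, 150.0, 112.0, 84.0, 0.0 cfs.
ΣQ_DR = 991.0 cfs.
With Δt = 6 h = 21600 s, V = ΣQ_DR · Δt = 991.0 × 21600 = 2.14 × 10^7 ft³.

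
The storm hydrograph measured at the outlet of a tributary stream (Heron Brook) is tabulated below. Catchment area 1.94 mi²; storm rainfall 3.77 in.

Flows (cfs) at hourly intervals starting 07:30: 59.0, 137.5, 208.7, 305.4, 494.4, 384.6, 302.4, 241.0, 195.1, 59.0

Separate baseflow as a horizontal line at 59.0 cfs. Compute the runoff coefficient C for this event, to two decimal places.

ΣQ_DR = 1797 cfs; V = ΣQ_DR·Δt = 6.470 × 10^6 ft³.
Runoff depth d = V / A = 1.435 in.
C = d / P = 1.435 / 3.77 = 0.38.

C ≈ 0.38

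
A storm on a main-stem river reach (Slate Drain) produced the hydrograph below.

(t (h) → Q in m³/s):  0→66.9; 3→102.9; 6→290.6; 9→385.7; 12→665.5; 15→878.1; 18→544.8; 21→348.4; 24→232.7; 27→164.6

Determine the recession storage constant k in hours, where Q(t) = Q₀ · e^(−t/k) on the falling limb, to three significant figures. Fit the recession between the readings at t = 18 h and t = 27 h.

On the falling limb, Q drops from 544.8 to 164.6 m³/s between t = 18 h and t = 27 h (Δt = 9 h).
k = −Δt / ln(Q₂/Q₁) = −9 / ln(164.6/544.8) = 7.52 h.

k ≈ 7.52 h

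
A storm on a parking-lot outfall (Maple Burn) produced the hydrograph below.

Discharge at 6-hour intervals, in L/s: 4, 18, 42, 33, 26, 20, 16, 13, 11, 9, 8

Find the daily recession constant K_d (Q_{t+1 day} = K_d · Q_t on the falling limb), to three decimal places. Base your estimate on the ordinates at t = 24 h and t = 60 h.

K_d ≈ 0.456

Between t = 24 h and t = 60 h the flow falls from 26 to 8 L/s over 6×6 h = 36 h.
Per-interval ratio K = (8/26)^(1/6) = 0.8216; K_d = K^(24/6) = 0.456.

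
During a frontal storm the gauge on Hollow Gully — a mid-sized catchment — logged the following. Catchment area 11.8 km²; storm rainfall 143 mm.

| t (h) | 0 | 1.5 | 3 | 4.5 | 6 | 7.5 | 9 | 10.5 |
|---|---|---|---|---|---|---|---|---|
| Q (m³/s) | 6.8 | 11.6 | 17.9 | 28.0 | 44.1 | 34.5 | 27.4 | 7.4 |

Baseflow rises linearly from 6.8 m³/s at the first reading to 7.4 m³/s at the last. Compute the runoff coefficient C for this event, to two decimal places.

C ≈ 0.39

ΣQ_DR = 120.9 m³/s; V = ΣQ_DR·Δt = 6.529 × 10^5 m³.
Runoff depth d = V / A = 55.33 mm.
C = d / P = 55.33 / 143 = 0.39.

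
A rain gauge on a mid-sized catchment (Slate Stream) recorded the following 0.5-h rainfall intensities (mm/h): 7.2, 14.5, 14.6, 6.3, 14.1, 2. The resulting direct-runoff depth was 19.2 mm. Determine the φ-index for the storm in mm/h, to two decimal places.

Only the 5 blocks with intensity above φ contribute runoff: 7.2, 14.5, 14.6, 6.3, 14.1 mm/h.
Σ(I−φ)·Δt = d  ⇒  (7.2+14.5+14.6+6.3+14.1 − 5φ)·0.5 = 19.2
φ = (56.70 − 19.2/0.5) / 5 = 3.66 mm/h.

φ ≈ 3.66 mm/h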